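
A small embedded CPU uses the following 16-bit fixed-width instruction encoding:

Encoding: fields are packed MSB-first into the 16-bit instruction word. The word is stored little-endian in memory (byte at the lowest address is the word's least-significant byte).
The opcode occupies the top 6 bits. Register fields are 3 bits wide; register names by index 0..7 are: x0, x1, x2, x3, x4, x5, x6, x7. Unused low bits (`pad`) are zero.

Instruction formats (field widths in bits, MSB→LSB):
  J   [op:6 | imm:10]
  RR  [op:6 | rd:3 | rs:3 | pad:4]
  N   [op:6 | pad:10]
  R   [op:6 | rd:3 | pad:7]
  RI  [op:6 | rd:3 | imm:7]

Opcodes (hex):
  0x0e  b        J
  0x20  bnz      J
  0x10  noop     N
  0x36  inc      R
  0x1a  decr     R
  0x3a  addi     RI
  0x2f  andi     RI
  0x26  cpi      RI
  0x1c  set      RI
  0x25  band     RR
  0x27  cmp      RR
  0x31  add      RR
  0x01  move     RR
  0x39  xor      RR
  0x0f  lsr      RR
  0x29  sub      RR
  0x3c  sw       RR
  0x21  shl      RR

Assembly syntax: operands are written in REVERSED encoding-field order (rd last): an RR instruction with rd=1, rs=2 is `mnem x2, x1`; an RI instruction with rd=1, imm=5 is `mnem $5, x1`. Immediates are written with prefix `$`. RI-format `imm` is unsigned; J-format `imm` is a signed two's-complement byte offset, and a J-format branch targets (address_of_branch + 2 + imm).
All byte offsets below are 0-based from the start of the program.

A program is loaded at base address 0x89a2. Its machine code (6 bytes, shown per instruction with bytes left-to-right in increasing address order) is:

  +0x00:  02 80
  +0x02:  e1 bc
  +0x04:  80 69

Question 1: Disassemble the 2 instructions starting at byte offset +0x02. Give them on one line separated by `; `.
andi $97, x1; decr x3

off 0x02: read e1 bc as little → 0xbce1
  opcode bits[15:10]=0x2f: andi/RI
  [9:7] rd=1 = x1
  [6:0] imm=97 = $97
off 0x04: read 80 69 as little → 0x6980
  opcode bits[15:10]=0x1a: decr/R
  [9:7] rd=3 = x3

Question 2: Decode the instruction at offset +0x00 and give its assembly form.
[00] 02 80 → 0x8002
  top 6b → 0x20 → bnz [J]
  imm@[9:0]=0x2 ⇒ $2

bnz $2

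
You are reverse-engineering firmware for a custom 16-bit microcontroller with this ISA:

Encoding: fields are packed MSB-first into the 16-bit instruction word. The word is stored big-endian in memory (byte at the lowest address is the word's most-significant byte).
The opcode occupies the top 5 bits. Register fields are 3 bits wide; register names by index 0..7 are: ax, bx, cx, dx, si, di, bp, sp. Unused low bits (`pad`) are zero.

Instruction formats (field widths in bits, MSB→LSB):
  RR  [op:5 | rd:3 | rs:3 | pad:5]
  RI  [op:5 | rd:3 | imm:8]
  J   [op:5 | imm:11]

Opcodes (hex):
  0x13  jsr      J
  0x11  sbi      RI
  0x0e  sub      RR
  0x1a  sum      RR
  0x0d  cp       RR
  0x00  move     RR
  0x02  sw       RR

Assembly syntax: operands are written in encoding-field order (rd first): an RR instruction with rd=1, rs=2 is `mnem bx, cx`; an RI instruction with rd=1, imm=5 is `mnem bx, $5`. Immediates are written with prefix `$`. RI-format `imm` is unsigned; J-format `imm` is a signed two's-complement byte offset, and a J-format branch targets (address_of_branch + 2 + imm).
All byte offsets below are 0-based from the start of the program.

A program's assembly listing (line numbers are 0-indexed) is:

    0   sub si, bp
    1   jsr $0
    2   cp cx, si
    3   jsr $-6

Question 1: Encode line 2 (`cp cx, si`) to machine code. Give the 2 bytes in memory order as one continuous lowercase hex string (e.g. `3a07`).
6a80

line 2 (cp): pack op=0xd:5|rd=2:3|rs=4:3|pad=0:5 = 0x6a80; big→ 6a 80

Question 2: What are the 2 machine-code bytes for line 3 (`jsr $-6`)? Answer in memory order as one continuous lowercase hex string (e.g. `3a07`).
9ffa

3. jsr fields op=0x13:5|imm=-6:11 → word 9ffah → 9f fa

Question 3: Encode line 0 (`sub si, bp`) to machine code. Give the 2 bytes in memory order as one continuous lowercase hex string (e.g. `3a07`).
0. sub fields op=0xe:5|rd=4:3|rs=6:3|pad=0:5 → word 74c0h → 74 c0

74c0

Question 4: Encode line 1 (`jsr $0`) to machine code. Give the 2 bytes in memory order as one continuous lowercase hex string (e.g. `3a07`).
line 1 (jsr): pack op=0x13:5|imm=0:11 = 0x9800; big→ 98 00

9800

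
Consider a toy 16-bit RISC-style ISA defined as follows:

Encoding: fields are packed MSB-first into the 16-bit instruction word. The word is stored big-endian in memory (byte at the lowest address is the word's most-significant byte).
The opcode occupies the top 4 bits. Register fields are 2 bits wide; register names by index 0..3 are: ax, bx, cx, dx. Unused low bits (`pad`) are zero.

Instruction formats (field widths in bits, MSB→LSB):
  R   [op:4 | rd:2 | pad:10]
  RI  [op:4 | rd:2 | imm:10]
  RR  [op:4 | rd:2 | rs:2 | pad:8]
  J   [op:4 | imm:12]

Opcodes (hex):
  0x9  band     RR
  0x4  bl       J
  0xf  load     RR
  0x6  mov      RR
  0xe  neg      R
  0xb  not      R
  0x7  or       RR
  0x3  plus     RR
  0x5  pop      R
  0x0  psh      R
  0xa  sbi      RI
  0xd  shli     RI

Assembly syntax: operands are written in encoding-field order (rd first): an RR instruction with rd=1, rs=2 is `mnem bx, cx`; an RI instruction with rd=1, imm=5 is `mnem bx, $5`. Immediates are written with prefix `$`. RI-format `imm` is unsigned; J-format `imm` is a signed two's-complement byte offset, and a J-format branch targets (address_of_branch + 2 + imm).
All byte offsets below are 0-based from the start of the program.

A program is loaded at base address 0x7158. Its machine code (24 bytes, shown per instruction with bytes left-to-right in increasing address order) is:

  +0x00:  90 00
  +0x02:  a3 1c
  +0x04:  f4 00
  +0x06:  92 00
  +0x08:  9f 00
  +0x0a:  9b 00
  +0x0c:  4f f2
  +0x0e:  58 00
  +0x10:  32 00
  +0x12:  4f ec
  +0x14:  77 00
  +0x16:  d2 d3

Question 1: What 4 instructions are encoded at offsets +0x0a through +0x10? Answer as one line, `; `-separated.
band cx, dx; bl $-14; pop cx; plus ax, cx

@+0a  big-endian(9b 00) = 0x9b00
  top 4b → 0x9 → band [RR]
  rd: (w>>10)&0x3=0x2 → cx
  rs: (w>>8)&0x3=0x3 → dx
@+0c  big-endian(4f f2) = 0x4ff2
  top 4b → 0x4 → bl [J]
  imm: (w>>0)&0xfff=0xff2 (s12→-14) → $-14
@+0e  big-endian(58 00) = 0x5800
  top 4b → 0x5 → pop [R]
  rd: (w>>10)&0x3=0x2 → cx
@+10  big-endian(32 00) = 0x3200
  top 4b → 0x3 → plus [RR]
  rd: (w>>10)&0x3=0x0 → ax
  rs: (w>>8)&0x3=0x2 → cx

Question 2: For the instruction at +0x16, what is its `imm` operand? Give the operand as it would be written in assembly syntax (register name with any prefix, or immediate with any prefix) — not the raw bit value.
@+16  big-endian(d2 d3) = 0xd2d3
  opcode bits[15:12]=0xd: shli/RI
  [11:10] rd=0 = ax
  [9:0] imm=723 = $723

$723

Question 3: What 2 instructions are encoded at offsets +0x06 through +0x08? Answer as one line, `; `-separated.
band ax, cx; band dx, dx

+0x06: 92 00 ⇒ word 0x9200 (big)
  top 4b → 0x9 → band [RR]
  rd@[11:10]=0x0 ⇒ ax
  rs@[9:8]=0x2 ⇒ cx
+0x08: 9f 00 ⇒ word 0x9f00 (big)
  top 4b → 0x9 → band [RR]
  rd@[11:10]=0x3 ⇒ dx
  rs@[9:8]=0x3 ⇒ dx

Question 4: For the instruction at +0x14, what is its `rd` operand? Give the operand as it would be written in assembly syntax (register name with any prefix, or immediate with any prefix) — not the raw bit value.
[14] 77 00 → 0x7700
  top 4b → 0x7 → or [RR]
  rd@[11:10]=0x1 ⇒ bx
  rs@[9:8]=0x3 ⇒ dx

bx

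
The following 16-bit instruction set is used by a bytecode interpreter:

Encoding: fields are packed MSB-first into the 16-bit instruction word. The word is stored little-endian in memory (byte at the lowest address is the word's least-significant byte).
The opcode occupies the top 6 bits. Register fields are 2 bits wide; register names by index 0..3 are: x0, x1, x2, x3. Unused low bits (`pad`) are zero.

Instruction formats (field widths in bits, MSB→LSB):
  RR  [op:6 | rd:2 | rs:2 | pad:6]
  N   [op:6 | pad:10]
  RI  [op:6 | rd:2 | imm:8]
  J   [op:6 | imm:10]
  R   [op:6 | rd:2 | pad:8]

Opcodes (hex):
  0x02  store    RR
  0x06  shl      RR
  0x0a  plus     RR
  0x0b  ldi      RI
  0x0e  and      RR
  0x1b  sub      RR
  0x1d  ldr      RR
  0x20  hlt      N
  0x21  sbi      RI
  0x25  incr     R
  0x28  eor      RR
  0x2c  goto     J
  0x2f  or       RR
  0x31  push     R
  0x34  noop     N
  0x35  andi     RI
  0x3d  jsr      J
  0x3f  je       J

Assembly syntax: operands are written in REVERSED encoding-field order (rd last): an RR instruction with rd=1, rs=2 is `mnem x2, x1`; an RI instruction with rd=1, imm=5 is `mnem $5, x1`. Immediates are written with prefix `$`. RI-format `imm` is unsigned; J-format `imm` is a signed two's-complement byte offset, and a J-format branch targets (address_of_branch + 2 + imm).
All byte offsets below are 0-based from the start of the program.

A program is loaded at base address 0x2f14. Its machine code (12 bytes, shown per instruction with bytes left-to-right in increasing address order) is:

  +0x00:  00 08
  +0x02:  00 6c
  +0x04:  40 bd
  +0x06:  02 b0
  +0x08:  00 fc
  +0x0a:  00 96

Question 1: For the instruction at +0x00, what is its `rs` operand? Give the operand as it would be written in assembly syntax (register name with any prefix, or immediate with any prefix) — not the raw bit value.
x0

[00] 00 08 → 0x0800
  op=0x0800>>10=0x2 ⇒ store (RR)
  [9:8] rd=0 = x0
  [7:6] rs=0 = x0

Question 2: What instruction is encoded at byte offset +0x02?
[02] 00 6c → 0x6c00
  top 6b → 0x1b → sub [RR]
  rd: (w>>8)&0x3=0x0 → x0
  rs: (w>>6)&0x3=0x0 → x0

sub x0, x0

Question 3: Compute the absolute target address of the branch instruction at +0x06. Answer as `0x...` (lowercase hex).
0x2f1e

[06] 02 b0 → 0xb002
  top 6b → 0x2c → goto [J]
  imm: (w>>0)&0x3ff=0x2 → $2
  target = base 0x2f14 + off 0x06 + 2 + imm 2 = 0x2f1e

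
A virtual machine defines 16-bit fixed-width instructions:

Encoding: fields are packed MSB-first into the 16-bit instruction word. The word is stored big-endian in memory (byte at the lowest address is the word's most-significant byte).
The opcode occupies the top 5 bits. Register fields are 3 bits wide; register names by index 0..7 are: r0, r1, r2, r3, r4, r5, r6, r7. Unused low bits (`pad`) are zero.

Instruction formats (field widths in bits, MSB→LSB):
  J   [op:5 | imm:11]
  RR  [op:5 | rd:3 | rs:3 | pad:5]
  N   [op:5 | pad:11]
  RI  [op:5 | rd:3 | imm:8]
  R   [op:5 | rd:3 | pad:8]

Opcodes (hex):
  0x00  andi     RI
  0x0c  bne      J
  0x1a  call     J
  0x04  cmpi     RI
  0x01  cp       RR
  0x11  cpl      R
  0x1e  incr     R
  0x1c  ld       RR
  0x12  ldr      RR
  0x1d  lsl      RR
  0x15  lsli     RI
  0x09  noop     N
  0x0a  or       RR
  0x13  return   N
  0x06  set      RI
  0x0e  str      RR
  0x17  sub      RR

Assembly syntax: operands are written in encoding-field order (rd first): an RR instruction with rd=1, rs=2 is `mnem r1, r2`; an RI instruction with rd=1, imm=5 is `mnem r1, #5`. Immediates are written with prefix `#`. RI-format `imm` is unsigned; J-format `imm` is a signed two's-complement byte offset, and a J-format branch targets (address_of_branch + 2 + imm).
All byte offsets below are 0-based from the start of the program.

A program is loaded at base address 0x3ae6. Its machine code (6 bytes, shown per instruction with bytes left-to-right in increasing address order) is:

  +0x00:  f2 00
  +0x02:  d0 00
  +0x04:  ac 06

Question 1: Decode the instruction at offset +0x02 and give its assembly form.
[02] d0 00 → 0xd000
  op=0xd000>>11=0x1a ⇒ call (J)
  imm@[10:0]=0x0 ⇒ #0

call #0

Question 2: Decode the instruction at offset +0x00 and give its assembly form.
incr r2

off 0x00: read f2 00 as big → 0xf200
  op=0xf200>>11=0x1e ⇒ incr (R)
  rd@[10:8]=0x2 ⇒ r2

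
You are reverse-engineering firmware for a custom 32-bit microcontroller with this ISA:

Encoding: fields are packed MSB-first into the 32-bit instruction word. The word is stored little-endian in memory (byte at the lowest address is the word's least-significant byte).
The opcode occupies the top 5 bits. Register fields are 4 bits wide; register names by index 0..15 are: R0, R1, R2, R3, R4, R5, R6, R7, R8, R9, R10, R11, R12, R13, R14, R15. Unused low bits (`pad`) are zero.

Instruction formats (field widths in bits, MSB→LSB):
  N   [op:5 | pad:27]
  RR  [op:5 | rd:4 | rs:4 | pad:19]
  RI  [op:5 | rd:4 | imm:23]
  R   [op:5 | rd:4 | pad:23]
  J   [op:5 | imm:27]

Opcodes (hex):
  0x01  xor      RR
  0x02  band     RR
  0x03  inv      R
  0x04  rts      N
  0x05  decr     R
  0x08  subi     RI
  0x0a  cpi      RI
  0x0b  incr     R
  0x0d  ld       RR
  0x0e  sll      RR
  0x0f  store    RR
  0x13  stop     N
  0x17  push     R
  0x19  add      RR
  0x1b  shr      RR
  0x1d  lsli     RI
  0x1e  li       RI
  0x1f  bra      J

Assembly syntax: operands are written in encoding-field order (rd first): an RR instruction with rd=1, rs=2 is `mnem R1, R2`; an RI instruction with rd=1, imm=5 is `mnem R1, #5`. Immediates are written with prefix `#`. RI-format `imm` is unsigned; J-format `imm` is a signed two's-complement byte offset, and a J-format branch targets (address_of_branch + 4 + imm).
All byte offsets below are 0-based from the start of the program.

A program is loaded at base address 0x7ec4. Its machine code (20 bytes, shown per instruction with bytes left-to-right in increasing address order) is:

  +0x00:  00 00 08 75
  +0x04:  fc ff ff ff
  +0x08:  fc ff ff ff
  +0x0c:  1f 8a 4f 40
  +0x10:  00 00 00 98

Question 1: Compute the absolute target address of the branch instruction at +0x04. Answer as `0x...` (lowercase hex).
0x7ec8

[04] fc ff ff ff → 0xfffffffc
  top 5b → 0x1f → bra [J]
  imm: (w>>0)&0x7ffffff=0x7fffffc (s27→-4) → #-4
  target = base 0x7ec4 + off 0x04 + 4 + imm -4 = 0x7ec8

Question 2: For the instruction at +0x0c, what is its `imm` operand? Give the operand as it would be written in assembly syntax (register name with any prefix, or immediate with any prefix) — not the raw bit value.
#5212703

+0x0c: 1f 8a 4f 40 ⇒ word 0x404f8a1f (little)
  op=0x404f8a1f>>27=0x8 ⇒ subi (RI)
  [26:23] rd=0 = R0
  [22:0] imm=5212703 = #5212703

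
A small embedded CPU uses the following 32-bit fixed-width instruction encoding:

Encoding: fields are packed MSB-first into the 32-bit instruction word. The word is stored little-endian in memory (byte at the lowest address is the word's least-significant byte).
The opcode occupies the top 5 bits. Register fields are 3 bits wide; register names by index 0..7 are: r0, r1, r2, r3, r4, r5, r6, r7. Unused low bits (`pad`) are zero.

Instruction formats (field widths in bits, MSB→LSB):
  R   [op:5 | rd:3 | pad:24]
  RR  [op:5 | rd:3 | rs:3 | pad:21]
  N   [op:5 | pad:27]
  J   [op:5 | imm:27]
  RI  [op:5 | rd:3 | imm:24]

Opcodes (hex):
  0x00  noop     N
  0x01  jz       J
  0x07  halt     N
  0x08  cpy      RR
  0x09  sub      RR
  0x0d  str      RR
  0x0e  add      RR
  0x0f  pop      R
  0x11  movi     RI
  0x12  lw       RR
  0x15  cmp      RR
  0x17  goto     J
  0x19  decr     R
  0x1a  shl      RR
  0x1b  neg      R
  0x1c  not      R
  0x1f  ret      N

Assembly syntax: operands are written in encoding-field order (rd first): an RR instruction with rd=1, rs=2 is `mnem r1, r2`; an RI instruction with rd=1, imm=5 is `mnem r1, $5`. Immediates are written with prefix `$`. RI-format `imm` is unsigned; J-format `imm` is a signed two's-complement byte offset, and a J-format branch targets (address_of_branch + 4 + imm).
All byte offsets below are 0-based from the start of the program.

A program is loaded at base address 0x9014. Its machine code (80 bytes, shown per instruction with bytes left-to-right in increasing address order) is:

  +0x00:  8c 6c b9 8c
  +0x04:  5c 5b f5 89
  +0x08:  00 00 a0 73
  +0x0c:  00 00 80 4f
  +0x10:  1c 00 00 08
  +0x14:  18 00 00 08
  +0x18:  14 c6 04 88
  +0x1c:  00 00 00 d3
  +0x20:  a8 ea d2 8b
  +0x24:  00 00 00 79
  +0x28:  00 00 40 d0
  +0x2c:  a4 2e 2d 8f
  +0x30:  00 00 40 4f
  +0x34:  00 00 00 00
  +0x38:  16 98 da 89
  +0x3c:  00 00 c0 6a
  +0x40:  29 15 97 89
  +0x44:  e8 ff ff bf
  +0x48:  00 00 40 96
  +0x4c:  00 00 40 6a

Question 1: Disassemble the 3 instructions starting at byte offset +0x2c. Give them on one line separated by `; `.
movi r7, $2961060; sub r7, r2; noop

+0x2c: a4 2e 2d 8f ⇒ word 0x8f2d2ea4 (little)
  opcode bits[31:27]=0x11: movi/RI
  [26:24] rd=7 = r7
  [23:0] imm=2961060 = $2961060
+0x30: 00 00 40 4f ⇒ word 0x4f400000 (little)
  opcode bits[31:27]=0x9: sub/RR
  [26:24] rd=7 = r7
  [23:21] rs=2 = r2
+0x34: 00 00 00 00 ⇒ word 0x00000000 (little)
  opcode bits[31:27]=0x0: noop/N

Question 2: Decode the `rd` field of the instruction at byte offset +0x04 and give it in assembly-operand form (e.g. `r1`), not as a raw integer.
r1

+0x04: 5c 5b f5 89 ⇒ word 0x89f55b5c (little)
  top 5b → 0x11 → movi [RI]
  rd@[26:24]=0x1 ⇒ r1
  imm@[23:0]=0xf55b5c ⇒ $16079708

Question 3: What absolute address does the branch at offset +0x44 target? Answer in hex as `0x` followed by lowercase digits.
+0x44: e8 ff ff bf ⇒ word 0xbfffffe8 (little)
  op=0xbfffffe8>>27=0x17 ⇒ goto (J)
  imm@[26:0]=0x7ffffe8 (s27→-24) ⇒ $-24
  target = base 0x9014 + off 0x44 + 4 + imm -24 = 0x9044

0x9044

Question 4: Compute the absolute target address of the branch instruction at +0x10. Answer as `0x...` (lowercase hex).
@+10  little-endian(1c 00 00 08) = 0x0800001c
  opcode bits[31:27]=0x1: jz/J
  imm: (w>>0)&0x7ffffff=0x1c → $28
  target = base 0x9014 + off 0x10 + 4 + imm 28 = 0x9044

0x9044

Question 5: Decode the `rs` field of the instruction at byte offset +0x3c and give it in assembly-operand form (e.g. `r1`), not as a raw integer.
r6

+0x3c: 00 00 c0 6a ⇒ word 0x6ac00000 (little)
  op=0x6ac00000>>27=0xd ⇒ str (RR)
  [26:24] rd=2 = r2
  [23:21] rs=6 = r6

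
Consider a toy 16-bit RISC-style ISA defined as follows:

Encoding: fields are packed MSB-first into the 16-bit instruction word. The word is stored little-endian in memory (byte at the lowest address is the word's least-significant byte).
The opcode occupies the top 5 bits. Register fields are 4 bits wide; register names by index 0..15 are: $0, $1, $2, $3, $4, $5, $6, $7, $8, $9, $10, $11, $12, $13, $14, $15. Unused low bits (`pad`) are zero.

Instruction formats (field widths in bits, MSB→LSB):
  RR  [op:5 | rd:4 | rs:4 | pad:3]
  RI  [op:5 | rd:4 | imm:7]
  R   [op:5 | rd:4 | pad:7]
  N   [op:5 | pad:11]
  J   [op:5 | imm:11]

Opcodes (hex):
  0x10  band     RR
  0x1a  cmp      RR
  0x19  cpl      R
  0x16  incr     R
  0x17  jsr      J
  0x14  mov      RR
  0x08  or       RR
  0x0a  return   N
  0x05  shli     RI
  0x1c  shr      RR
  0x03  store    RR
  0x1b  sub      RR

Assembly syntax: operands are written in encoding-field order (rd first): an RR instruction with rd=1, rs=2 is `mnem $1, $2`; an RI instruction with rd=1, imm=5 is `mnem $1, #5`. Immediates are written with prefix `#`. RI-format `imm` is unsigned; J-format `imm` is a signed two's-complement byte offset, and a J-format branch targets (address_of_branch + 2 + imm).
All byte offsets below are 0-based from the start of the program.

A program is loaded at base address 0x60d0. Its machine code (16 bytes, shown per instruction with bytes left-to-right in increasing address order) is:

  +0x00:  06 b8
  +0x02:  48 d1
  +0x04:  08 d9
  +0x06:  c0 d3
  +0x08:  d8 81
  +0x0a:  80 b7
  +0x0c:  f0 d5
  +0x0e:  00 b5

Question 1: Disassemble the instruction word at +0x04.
sub $2, $1

[04] 08 d9 → 0xd908
  top 5b → 0x1b → sub [RR]
  rd: (w>>7)&0xf=0x2 → $2
  rs: (w>>3)&0xf=0x1 → $1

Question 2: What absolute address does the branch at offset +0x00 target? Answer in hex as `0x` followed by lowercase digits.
0x60d8

off 0x00: read 06 b8 as little → 0xb806
  op=0xb806>>11=0x17 ⇒ jsr (J)
  imm: (w>>0)&0x7ff=0x6 → #6
  target = base 0x60d0 + off 0x00 + 2 + imm 6 = 0x60d8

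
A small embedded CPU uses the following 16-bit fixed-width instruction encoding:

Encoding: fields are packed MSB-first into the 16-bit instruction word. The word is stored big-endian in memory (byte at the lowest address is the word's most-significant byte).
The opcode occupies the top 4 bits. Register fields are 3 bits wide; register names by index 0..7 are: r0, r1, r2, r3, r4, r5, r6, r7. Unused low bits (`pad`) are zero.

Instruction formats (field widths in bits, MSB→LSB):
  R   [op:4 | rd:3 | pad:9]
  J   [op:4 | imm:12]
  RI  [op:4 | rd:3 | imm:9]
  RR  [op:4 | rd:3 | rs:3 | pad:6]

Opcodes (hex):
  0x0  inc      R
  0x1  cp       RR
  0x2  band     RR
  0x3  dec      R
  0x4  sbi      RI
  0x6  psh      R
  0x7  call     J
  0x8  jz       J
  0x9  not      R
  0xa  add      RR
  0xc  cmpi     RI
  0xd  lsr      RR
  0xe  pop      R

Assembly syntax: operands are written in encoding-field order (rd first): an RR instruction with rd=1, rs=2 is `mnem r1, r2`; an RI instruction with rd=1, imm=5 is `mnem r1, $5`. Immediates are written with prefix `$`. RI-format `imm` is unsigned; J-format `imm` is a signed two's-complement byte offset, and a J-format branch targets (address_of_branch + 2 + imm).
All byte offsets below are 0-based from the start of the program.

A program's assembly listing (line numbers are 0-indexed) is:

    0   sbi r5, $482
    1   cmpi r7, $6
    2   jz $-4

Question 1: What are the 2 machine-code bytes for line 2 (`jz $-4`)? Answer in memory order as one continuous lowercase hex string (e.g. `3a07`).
8ffc

line 2 (jz): pack op=0x8:4|imm=-4:12 = 0x8ffc; big→ 8f fc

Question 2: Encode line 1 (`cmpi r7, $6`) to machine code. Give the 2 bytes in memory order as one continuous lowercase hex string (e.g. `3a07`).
ce06

L1: cmpi op=0xc:4|rd=7:3|imm=6:9 ⇒ 0xce06 ⇒ big ce 06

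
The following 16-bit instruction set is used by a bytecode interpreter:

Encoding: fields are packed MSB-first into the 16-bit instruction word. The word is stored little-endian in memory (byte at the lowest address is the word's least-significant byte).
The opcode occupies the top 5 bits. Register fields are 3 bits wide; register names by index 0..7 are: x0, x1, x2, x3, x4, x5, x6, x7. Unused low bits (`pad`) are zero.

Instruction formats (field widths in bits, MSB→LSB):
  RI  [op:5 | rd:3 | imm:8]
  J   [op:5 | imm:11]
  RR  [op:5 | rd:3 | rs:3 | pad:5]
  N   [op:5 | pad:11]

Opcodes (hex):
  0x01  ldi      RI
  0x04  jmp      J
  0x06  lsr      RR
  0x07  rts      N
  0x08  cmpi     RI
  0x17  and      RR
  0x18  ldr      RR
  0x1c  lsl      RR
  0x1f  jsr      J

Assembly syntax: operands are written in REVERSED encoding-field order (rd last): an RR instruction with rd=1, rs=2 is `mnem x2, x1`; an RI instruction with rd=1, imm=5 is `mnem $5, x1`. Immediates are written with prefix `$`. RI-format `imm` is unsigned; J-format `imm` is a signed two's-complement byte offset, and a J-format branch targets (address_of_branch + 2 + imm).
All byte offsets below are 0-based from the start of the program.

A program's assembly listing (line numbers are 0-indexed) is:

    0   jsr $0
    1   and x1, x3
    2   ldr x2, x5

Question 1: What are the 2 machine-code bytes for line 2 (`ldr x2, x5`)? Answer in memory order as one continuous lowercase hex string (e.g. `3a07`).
40c5

line 2 (ldr): pack op=0x18:5|rd=5:3|rs=2:3|pad=0:5 = 0xc540; little→ 40 c5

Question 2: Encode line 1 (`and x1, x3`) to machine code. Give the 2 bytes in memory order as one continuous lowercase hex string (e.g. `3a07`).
line 1 (and): pack op=0x17:5|rd=3:3|rs=1:3|pad=0:5 = 0xbb20; little→ 20 bb

20bb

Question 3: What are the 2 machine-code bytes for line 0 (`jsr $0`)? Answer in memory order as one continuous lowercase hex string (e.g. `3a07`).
00f8

L0: jsr op=0x1f:5|imm=0:11 ⇒ 0xf800 ⇒ little 00 f8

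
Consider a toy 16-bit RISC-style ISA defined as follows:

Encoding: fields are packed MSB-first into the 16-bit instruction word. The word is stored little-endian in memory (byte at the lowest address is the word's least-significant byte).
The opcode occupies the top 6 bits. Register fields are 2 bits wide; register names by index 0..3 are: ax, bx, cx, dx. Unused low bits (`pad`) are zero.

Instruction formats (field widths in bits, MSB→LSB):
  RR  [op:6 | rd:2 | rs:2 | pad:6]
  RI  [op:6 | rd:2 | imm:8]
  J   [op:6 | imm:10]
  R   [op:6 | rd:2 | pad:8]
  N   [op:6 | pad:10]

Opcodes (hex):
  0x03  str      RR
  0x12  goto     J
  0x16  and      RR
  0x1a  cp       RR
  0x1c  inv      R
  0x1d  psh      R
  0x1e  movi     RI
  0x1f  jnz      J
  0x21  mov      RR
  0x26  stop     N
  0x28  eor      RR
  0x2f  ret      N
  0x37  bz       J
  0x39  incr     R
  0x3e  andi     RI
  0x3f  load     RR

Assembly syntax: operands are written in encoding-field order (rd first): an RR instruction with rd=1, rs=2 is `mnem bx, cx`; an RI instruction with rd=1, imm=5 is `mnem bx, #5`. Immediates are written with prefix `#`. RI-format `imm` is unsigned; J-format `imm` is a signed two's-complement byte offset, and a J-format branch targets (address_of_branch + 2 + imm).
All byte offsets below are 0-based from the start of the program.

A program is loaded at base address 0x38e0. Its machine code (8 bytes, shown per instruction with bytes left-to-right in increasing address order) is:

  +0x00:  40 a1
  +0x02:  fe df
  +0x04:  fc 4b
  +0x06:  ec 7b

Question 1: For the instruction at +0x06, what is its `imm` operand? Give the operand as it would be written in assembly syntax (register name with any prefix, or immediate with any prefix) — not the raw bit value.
#236

off 0x06: read ec 7b as little → 0x7bec
  op=0x7bec>>10=0x1e ⇒ movi (RI)
  rd@[9:8]=0x3 ⇒ dx
  imm@[7:0]=0xec ⇒ #236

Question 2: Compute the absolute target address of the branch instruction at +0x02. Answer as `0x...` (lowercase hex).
0x38e2

+0x02: fe df ⇒ word 0xdffe (little)
  op=0xdffe>>10=0x37 ⇒ bz (J)
  imm@[9:0]=0x3fe (s10→-2) ⇒ #-2
  target = base 0x38e0 + off 0x02 + 2 + imm -2 = 0x38e2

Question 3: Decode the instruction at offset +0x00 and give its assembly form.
+0x00: 40 a1 ⇒ word 0xa140 (little)
  op=0xa140>>10=0x28 ⇒ eor (RR)
  rd@[9:8]=0x1 ⇒ bx
  rs@[7:6]=0x1 ⇒ bx

eor bx, bx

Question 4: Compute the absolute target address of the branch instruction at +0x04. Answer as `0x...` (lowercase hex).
0x38e2

off 0x04: read fc 4b as little → 0x4bfc
  op=0x4bfc>>10=0x12 ⇒ goto (J)
  imm: (w>>0)&0x3ff=0x3fc (s10→-4) → #-4
  target = base 0x38e0 + off 0x04 + 2 + imm -4 = 0x38e2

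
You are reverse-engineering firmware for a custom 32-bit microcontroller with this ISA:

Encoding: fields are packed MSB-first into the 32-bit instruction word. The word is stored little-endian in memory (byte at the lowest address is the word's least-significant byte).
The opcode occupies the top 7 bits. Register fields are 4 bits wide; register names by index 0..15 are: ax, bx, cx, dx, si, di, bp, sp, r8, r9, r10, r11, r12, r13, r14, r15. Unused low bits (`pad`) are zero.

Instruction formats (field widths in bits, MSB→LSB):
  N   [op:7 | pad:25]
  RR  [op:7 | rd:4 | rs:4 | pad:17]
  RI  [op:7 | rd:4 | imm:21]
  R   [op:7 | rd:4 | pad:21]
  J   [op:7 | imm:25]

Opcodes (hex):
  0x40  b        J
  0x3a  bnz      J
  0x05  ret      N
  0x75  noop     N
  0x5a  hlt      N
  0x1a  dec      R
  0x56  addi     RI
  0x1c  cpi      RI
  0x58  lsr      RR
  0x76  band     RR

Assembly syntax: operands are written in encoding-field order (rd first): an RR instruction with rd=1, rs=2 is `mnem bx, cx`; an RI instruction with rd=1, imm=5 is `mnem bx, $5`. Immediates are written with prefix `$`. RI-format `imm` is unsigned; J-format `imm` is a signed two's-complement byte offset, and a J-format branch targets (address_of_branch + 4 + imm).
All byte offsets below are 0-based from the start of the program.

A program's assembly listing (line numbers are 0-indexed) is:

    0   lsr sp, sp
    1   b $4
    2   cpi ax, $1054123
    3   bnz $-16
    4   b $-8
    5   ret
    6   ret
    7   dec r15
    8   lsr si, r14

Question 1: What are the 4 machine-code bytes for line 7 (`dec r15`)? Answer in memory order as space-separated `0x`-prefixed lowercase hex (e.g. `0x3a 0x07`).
0x00 0x00 0xe0 0x35

L7: dec op=0x1a:7|rd=15:4|pad=0:21 ⇒ 0x35e00000 ⇒ little 00 00 e0 35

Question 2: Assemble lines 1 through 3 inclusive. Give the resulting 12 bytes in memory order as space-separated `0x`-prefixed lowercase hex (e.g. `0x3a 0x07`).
line 1 (b): pack op=0x40:7|imm=4:25 = 0x80000004; little→ 04 00 00 80
line 2 (cpi): pack op=0x1c:7|rd=0:4|imm=1054123:21 = 0x381015ab; little→ ab 15 10 38
line 3 (bnz): pack op=0x3a:7|imm=-16:25 = 0x75fffff0; little→ f0 ff ff 75

0x04 0x00 0x00 0x80 0xab 0x15 0x10 0x38 0xf0 0xff 0xff 0x75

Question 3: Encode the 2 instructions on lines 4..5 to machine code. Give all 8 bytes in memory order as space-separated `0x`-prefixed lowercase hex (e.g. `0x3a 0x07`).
4. b fields op=0x40:7|imm=-8:25 → word 81fffff8h → f8 ff ff 81
5. ret fields op=0x5:7|pad=0:25 → word 0a000000h → 00 00 00 0a

0xf8 0xff 0xff 0x81 0x00 0x00 0x00 0x0a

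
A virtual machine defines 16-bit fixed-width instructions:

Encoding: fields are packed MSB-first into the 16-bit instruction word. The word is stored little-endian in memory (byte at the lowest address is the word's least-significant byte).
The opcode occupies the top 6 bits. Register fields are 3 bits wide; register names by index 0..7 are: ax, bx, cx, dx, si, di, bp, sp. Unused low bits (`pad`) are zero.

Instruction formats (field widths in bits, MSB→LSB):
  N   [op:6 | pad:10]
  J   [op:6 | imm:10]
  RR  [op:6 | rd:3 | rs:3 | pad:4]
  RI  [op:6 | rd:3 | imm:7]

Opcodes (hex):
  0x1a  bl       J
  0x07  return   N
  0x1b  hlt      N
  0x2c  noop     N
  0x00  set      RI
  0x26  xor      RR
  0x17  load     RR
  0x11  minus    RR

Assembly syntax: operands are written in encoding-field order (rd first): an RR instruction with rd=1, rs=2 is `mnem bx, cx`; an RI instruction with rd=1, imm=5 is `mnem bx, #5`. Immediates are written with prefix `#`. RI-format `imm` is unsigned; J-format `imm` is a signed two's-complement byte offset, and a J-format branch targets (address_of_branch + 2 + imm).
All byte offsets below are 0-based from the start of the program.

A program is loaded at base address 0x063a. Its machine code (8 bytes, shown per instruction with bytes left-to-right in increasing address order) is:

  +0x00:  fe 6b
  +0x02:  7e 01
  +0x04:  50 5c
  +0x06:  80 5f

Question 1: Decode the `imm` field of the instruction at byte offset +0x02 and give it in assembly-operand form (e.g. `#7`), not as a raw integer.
off 0x02: read 7e 01 as little → 0x017e
  op=0x017e>>10=0x0 ⇒ set (RI)
  [9:7] rd=2 = cx
  [6:0] imm=126 = #126

#126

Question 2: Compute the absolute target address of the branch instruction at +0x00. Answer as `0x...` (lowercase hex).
0x063a

@+00  little-endian(fe 6b) = 0x6bfe
  top 6b → 0x1a → bl [J]
  imm@[9:0]=0x3fe (s10→-2) ⇒ #-2
  target = base 0x063a + off 0x00 + 2 + imm -2 = 0x063a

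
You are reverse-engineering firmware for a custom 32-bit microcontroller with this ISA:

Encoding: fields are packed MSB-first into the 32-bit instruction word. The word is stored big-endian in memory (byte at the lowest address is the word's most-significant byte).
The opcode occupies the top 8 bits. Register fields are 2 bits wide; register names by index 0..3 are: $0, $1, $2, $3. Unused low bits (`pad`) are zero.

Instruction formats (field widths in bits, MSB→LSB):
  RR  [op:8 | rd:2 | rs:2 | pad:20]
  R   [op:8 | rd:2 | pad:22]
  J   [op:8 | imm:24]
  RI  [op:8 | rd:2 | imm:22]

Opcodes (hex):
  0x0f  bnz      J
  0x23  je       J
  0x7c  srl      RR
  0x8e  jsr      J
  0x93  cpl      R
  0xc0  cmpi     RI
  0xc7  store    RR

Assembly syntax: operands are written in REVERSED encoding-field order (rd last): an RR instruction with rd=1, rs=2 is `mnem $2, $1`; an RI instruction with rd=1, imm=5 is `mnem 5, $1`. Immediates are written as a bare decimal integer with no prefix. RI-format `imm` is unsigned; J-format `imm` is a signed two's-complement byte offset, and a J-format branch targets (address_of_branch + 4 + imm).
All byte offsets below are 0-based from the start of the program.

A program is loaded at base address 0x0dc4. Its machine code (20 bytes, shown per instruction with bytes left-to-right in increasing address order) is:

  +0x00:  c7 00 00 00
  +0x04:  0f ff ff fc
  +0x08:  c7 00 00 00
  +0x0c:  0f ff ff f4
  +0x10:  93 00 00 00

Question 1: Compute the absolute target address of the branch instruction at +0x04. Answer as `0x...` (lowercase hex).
off 0x04: read 0f ff ff fc as big → 0x0ffffffc
  top 8b → 0xf → bnz [J]
  imm@[23:0]=0xfffffc (s24→-4) ⇒ -4
  target = base 0x0dc4 + off 0x04 + 4 + imm -4 = 0x0dc8

0x0dc8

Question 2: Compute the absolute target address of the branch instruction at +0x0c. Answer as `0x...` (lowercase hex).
0x0dc8

off 0x0c: read 0f ff ff f4 as big → 0x0ffffff4
  top 8b → 0xf → bnz [J]
  imm: (w>>0)&0xffffff=0xfffff4 (s24→-12) → -12
  target = base 0x0dc4 + off 0x0c + 4 + imm -12 = 0x0dc8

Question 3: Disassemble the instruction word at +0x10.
cpl $0

+0x10: 93 00 00 00 ⇒ word 0x93000000 (big)
  opcode bits[31:24]=0x93: cpl/R
  rd: (w>>22)&0x3=0x0 → $0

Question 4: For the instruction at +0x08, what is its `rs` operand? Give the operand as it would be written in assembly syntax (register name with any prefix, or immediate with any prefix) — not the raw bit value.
[08] c7 00 00 00 → 0xc7000000
  top 8b → 0xc7 → store [RR]
  [23:22] rd=0 = $0
  [21:20] rs=0 = $0

$0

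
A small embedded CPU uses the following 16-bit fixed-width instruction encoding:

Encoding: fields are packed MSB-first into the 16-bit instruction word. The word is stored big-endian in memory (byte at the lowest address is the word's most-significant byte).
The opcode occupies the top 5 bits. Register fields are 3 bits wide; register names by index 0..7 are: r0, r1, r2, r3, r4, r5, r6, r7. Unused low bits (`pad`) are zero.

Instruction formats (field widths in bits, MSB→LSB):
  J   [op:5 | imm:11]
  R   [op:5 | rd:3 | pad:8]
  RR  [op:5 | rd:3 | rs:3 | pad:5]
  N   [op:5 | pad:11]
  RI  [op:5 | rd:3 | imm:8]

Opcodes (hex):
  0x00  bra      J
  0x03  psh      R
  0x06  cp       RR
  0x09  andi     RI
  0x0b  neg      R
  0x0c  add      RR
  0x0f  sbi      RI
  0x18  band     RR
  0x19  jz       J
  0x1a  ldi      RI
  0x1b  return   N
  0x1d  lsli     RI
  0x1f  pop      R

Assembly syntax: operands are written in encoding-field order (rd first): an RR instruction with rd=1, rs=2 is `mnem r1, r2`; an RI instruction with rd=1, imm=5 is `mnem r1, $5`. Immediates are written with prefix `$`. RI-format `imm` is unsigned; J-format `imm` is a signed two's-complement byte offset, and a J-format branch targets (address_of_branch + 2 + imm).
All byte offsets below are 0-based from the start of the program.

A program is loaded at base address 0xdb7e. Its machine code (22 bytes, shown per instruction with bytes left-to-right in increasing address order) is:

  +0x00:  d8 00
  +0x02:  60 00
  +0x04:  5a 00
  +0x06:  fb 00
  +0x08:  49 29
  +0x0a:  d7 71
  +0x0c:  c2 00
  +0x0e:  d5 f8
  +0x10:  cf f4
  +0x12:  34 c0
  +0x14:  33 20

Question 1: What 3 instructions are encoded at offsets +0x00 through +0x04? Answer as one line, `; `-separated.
return; add r0, r0; neg r2

+0x00: d8 00 ⇒ word 0xd800 (big)
  top 5b → 0x1b → return [N]
+0x02: 60 00 ⇒ word 0x6000 (big)
  top 5b → 0xc → add [RR]
  rd@[10:8]=0x0 ⇒ r0
  rs@[7:5]=0x0 ⇒ r0
+0x04: 5a 00 ⇒ word 0x5a00 (big)
  top 5b → 0xb → neg [R]
  rd@[10:8]=0x2 ⇒ r2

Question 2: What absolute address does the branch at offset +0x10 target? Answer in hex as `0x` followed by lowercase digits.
+0x10: cf f4 ⇒ word 0xcff4 (big)
  opcode bits[15:11]=0x19: jz/J
  [10:0] imm=2036 (s11→-12) = $-12
  target = base 0xdb7e + off 0x10 + 2 + imm -12 = 0xdb84

0xdb84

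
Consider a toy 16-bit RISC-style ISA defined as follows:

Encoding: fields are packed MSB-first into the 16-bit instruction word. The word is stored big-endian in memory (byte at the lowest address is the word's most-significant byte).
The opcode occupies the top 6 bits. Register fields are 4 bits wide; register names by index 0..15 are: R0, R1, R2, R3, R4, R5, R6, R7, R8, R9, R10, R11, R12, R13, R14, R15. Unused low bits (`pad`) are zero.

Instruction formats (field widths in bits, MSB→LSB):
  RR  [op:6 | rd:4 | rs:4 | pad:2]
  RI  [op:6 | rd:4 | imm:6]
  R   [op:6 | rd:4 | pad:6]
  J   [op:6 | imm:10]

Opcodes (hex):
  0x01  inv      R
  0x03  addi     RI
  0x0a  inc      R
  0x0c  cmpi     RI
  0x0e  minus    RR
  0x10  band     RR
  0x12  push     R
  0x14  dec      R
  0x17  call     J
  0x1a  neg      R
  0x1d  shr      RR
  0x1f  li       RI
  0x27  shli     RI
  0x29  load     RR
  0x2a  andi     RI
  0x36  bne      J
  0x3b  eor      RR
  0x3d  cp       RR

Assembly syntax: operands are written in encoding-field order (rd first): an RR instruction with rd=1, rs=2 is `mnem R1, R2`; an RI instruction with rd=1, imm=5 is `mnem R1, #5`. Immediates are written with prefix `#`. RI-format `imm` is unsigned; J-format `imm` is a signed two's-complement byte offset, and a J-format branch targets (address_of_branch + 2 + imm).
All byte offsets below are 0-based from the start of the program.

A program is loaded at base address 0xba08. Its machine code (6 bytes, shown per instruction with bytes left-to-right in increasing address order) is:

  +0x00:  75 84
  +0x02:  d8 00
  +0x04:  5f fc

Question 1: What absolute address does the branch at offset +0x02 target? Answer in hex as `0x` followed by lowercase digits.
[02] d8 00 → 0xd800
  top 6b → 0x36 → bne [J]
  imm@[9:0]=0x0 ⇒ #0
  target = base 0xba08 + off 0x02 + 2 + imm 0 = 0xba0c

0xba0c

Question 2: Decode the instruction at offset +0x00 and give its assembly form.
[00] 75 84 → 0x7584
  op=0x7584>>10=0x1d ⇒ shr (RR)
  rd: (w>>6)&0xf=0x6 → R6
  rs: (w>>2)&0xf=0x1 → R1

shr R6, R1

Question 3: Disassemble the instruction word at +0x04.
call #-4

+0x04: 5f fc ⇒ word 0x5ffc (big)
  top 6b → 0x17 → call [J]
  imm@[9:0]=0x3fc (s10→-4) ⇒ #-4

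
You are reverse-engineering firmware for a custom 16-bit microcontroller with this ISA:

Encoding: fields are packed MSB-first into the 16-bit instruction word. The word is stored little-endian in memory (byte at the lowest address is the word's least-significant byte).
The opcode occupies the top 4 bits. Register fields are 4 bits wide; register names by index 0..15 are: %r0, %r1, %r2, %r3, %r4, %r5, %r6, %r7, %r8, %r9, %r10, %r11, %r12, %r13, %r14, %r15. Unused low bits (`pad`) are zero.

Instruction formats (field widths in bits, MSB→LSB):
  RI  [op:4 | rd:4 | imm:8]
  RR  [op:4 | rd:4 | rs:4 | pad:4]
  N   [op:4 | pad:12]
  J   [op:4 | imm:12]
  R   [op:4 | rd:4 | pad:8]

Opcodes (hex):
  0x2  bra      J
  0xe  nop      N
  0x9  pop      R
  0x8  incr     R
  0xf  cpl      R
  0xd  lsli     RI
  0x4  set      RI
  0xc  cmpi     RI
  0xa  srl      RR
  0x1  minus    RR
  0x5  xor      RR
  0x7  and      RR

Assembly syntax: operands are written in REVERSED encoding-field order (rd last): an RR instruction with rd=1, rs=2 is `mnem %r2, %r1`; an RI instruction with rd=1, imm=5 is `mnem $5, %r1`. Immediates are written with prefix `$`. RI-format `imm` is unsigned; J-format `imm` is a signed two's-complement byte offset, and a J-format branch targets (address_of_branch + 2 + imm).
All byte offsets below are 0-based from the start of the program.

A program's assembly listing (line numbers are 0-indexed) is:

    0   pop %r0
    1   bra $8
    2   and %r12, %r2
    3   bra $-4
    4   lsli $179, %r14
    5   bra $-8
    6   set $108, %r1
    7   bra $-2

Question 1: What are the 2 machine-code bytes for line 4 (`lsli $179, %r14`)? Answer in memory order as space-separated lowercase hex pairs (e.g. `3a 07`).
b3 de

4. lsli fields op=0xd:4|rd=14:4|imm=179:8 → word deb3h → b3 de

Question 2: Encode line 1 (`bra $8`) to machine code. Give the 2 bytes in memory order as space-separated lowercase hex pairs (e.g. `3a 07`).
08 20

line 1 (bra): pack op=0x2:4|imm=8:12 = 0x2008; little→ 08 20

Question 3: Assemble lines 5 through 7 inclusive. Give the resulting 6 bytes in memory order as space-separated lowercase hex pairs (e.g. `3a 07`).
L5: bra op=0x2:4|imm=-8:12 ⇒ 0x2ff8 ⇒ little f8 2f
L6: set op=0x4:4|rd=1:4|imm=108:8 ⇒ 0x416c ⇒ little 6c 41
L7: bra op=0x2:4|imm=-2:12 ⇒ 0x2ffe ⇒ little fe 2f

f8 2f 6c 41 fe 2f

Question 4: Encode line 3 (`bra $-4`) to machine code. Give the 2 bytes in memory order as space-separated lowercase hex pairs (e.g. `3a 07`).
3. bra fields op=0x2:4|imm=-4:12 → word 2ffch → fc 2f

fc 2f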